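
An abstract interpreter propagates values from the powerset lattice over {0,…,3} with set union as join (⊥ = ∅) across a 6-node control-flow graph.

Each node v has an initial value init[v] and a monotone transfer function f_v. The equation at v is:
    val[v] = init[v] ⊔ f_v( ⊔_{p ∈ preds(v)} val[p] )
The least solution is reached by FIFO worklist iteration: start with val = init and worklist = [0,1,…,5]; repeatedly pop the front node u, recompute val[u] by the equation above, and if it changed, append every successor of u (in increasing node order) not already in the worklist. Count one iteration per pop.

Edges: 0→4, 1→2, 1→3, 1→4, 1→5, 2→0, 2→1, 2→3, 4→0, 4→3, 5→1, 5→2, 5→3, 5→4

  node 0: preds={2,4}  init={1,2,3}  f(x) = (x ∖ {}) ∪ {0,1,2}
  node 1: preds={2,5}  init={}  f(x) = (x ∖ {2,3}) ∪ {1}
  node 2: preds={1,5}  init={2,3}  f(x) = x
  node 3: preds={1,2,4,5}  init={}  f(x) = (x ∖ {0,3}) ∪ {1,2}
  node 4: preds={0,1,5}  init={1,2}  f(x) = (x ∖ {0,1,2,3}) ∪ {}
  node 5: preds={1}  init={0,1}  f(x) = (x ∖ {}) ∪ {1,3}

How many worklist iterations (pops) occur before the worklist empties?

11

Worklist (11 pops):
  #1 pop 0: in={1,2,3} → {0,1,2,3} (was {1,2,3}); enqueue []
  #2 pop 1: in={0,1,2,3} → {0,1} (was {}); enqueue []
  #3 pop 2: in={0,1} → {0,1,2,3} (was {2,3}); enqueue [0,1]
  #4 pop 3: in={0,1,2,3} → {1,2} (was {}); enqueue []
  #5 pop 4: in={0,1,2,3} → {1,2} (no change)
  #6 pop 5: in={0,1} → {0,1,3} (was {0,1}); enqueue [2,3,4]
  #7 pop 0: in={0,1,2,3} → {0,1,2,3} (no change)
  #8 pop 1: in={0,1,2,3} → {0,1} (no change)
  #9 pop 2: in={0,1,3} → {0,1,2,3} (no change)
  #10 pop 3: in={0,1,2,3} → {1,2} (no change)
  #11 pop 4: in={0,1,2,3} → {1,2} (no change)

Fixpoint:
  val[0] = {0,1,2,3}
  val[1] = {0,1}
  val[2] = {0,1,2,3}
  val[3] = {1,2}
  val[4] = {1,2}
  val[5] = {0,1,3}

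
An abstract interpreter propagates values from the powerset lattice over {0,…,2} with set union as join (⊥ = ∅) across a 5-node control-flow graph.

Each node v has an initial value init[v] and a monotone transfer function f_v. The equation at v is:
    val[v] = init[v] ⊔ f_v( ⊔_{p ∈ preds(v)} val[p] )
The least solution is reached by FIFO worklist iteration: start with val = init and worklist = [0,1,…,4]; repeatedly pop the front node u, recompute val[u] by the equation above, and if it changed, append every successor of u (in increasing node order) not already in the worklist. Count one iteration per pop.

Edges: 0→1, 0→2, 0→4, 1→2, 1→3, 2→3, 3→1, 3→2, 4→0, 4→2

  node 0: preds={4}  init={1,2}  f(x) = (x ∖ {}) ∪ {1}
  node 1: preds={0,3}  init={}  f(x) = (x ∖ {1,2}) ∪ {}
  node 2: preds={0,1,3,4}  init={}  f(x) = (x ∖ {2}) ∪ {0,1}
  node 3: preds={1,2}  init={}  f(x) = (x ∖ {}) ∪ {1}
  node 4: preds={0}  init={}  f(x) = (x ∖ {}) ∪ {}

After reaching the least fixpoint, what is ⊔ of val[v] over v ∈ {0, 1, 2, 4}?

Iteration log — 9 steps:
  step 1. node 0  ⊔preds={}  new={1,2}  stable
  step 2. node 1  ⊔preds={1,2}  new={}  stable
  step 3. node 2  ⊔preds={1,2}  new={0,1}  old={}  +wl: 
  step 4. node 3  ⊔preds={0,1}  new={0,1}  old={}  +wl: 1,2
  step 5. node 4  ⊔preds={1,2}  new={1,2}  old={}  +wl: 0
  step 6. node 1  ⊔preds={0,1,2}  new={0}  old={}  +wl: 3
  step 7. node 2  ⊔preds={0,1,2}  new={0,1}  stable
  step 8. node 0  ⊔preds={1,2}  new={1,2}  stable
  step 9. node 3  ⊔preds={0,1}  new={0,1}  stable

Least fixpoint reached:
  node 0: {1,2}
  node 1: {0}
  node 2: {0,1}
  node 3: {0,1}
  node 4: {1,2}

{0,1,2}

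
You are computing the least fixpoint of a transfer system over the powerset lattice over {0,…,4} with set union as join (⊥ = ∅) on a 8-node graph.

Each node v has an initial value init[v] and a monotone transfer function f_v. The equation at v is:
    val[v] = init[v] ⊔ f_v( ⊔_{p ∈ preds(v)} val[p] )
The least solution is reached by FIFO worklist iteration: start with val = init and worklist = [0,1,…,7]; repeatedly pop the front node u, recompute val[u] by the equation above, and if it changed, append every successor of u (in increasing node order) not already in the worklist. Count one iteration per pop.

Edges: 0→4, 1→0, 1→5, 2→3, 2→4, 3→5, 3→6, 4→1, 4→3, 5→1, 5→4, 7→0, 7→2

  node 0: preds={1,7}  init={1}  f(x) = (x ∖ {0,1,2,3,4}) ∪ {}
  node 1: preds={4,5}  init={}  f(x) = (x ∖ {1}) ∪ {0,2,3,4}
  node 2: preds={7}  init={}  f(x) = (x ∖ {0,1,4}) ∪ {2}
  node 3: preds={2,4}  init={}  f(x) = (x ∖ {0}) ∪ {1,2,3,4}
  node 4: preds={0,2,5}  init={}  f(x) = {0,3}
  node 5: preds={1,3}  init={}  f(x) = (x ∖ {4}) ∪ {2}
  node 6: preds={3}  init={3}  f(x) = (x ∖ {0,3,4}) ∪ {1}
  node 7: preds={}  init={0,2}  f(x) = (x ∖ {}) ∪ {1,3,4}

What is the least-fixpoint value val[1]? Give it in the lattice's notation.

Worklist (15 pops):
  #1 pop 0: in={0,2} → {1} (no change)
  #2 pop 1: in={} → {0,2,3,4} (was {}); enqueue [0]
  #3 pop 2: in={0,2} → {2} (was {}); enqueue []
  #4 pop 3: in={2} → {1,2,3,4} (was {}); enqueue []
  #5 pop 4: in={1,2} → {0,3} (was {}); enqueue [1,3]
  #6 pop 5: in={0,1,2,3,4} → {0,1,2,3} (was {}); enqueue [4]
  #7 pop 6: in={1,2,3,4} → {1,2,3} (was {3}); enqueue []
  #8 pop 7: in={} → {0,1,2,3,4} (was {0,2}); enqueue [2]
  #9 pop 0: in={0,1,2,3,4} → {1} (no change)
  #10 pop 1: in={0,1,2,3} → {0,2,3,4} (no change)
  #11 pop 3: in={0,2,3} → {1,2,3,4} (no change)
  #12 pop 4: in={0,1,2,3} → {0,3} (no change)
  #13 pop 2: in={0,1,2,3,4} → {2,3} (was {2}); enqueue [3,4]
  #14 pop 3: in={0,2,3} → {1,2,3,4} (no change)
  #15 pop 4: in={0,1,2,3} → {0,3} (no change)

Fixpoint:
  val[0] = {1}
  val[1] = {0,2,3,4}
  val[2] = {2,3}
  val[3] = {1,2,3,4}
  val[4] = {0,3}
  val[5] = {0,1,2,3}
  val[6] = {1,2,3}
  val[7] = {0,1,2,3,4}

{0,2,3,4}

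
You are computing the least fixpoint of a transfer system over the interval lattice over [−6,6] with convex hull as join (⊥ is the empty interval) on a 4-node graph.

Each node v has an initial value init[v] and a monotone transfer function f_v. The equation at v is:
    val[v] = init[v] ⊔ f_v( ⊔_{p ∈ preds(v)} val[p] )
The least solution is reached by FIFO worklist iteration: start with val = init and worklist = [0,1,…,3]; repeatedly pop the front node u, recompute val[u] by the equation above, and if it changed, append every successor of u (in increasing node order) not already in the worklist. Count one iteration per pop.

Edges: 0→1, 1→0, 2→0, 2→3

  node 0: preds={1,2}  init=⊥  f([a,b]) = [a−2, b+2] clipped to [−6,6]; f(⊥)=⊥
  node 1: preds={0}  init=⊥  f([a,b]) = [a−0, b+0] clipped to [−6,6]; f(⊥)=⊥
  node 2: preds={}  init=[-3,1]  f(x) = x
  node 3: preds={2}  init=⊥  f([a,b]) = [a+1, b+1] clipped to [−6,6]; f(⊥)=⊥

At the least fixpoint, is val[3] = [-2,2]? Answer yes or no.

Trace (9 dequeues):
  [1] u=0 | in [-3,1] | out [-5,3] | prev ⊥ | push {}
  [2] u=1 | in [-5,3] | out [-5,3] | prev ⊥ | push {0}
  [3] u=2 | in ⊥ | out [-3,1] | ==
  [4] u=3 | in [-3,1] | out [-2,2] | prev ⊥ | push {}
  [5] u=0 | in [-5,3] | out [-6,5] | prev [-5,3] | push {1}
  [6] u=1 | in [-6,5] | out [-6,5] | prev [-5,3] | push {0}
  [7] u=0 | in [-6,5] | out [-6,6] | prev [-6,5] | push {1}
  [8] u=1 | in [-6,6] | out [-6,6] | prev [-6,5] | push {0}
  [9] u=0 | in [-6,6] | out [-6,6] | ==

Converged values:
  [0] [-6,6]
  [1] [-6,6]
  [2] [-3,1]
  [3] [-2,2]

yes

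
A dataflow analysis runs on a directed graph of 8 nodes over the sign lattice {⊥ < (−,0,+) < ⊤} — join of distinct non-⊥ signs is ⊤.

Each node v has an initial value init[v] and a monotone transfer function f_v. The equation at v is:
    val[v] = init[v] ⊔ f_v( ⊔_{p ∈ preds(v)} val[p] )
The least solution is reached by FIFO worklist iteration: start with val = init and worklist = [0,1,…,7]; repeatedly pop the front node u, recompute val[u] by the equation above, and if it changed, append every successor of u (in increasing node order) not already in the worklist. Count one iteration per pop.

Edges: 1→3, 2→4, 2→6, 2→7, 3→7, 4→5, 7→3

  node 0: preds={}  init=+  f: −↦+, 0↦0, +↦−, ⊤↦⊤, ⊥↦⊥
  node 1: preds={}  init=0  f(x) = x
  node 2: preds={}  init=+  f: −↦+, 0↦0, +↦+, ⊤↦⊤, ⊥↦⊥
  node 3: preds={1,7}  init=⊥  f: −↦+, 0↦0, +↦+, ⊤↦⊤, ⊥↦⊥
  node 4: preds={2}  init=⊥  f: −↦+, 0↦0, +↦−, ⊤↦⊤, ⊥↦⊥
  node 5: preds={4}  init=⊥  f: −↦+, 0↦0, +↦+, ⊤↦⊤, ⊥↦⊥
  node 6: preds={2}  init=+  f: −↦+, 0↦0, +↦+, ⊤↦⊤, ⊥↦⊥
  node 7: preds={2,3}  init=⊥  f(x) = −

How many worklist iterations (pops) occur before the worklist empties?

10

Trace (10 dequeues):
  [1] u=0 | in ⊥ | out + | ==
  [2] u=1 | in ⊥ | out 0 | ==
  [3] u=2 | in ⊥ | out + | ==
  [4] u=3 | in 0 | out 0 | prev ⊥ | push {}
  [5] u=4 | in + | out − | prev ⊥ | push {}
  [6] u=5 | in − | out + | prev ⊥ | push {}
  [7] u=6 | in + | out + | ==
  [8] u=7 | in ⊤ | out − | prev ⊥ | push {3}
  [9] u=3 | in ⊤ | out ⊤ | prev 0 | push {7}
  [10] u=7 | in ⊤ | out − | ==

Converged values:
  [0] +
  [1] 0
  [2] +
  [3] ⊤
  [4] −
  [5] +
  [6] +
  [7] −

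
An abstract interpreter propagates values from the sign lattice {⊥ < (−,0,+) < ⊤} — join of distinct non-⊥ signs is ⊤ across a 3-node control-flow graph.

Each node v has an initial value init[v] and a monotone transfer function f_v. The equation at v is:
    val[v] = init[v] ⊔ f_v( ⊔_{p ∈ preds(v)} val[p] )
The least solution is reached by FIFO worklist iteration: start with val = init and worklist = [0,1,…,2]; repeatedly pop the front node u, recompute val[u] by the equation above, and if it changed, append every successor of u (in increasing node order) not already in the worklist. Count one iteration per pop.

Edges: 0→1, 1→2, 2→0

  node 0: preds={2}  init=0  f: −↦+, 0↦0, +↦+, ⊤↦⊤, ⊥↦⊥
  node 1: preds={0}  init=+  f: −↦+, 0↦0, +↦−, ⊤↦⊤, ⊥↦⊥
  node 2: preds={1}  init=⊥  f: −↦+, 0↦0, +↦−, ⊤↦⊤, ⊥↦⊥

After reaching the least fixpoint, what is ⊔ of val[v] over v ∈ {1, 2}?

⊤

Worklist (5 pops):
  #1 pop 0: in=⊥ → 0 (no change)
  #2 pop 1: in=0 → ⊤ (was +); enqueue []
  #3 pop 2: in=⊤ → ⊤ (was ⊥); enqueue [0]
  #4 pop 0: in=⊤ → ⊤ (was 0); enqueue [1]
  #5 pop 1: in=⊤ → ⊤ (no change)

Fixpoint:
  val[0] = ⊤
  val[1] = ⊤
  val[2] = ⊤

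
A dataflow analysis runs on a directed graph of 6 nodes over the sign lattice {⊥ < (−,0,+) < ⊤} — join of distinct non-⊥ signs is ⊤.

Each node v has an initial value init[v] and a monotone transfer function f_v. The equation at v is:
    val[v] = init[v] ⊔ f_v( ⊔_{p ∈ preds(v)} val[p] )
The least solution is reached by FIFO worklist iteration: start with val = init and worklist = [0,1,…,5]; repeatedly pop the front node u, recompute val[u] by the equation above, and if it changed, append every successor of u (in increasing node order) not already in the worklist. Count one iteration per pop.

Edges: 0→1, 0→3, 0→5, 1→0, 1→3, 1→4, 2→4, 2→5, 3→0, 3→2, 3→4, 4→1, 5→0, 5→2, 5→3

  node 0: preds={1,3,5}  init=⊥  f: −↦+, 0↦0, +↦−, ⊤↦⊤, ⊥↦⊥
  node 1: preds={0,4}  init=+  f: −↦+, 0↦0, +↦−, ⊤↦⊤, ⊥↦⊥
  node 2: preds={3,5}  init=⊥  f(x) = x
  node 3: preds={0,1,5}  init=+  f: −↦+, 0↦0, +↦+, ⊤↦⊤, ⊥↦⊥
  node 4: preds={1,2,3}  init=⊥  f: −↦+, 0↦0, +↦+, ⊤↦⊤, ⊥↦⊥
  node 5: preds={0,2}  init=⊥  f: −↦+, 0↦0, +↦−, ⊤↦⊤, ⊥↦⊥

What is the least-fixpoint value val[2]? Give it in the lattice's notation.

⊤

Trace (13 dequeues):
  [1] u=0 | in + | out − | prev ⊥ | push {}
  [2] u=1 | in − | out + | ==
  [3] u=2 | in + | out + | prev ⊥ | push {}
  [4] u=3 | in ⊤ | out ⊤ | prev + | push {0,2}
  [5] u=4 | in ⊤ | out ⊤ | prev ⊥ | push {1}
  [6] u=5 | in ⊤ | out ⊤ | prev ⊥ | push {3}
  [7] u=0 | in ⊤ | out ⊤ | prev − | push {5}
  [8] u=2 | in ⊤ | out ⊤ | prev + | push {4}
  [9] u=1 | in ⊤ | out ⊤ | prev + | push {0}
  [10] u=3 | in ⊤ | out ⊤ | ==
  [11] u=5 | in ⊤ | out ⊤ | ==
  [12] u=4 | in ⊤ | out ⊤ | ==
  [13] u=0 | in ⊤ | out ⊤ | ==

Converged values:
  [0] ⊤
  [1] ⊤
  [2] ⊤
  [3] ⊤
  [4] ⊤
  [5] ⊤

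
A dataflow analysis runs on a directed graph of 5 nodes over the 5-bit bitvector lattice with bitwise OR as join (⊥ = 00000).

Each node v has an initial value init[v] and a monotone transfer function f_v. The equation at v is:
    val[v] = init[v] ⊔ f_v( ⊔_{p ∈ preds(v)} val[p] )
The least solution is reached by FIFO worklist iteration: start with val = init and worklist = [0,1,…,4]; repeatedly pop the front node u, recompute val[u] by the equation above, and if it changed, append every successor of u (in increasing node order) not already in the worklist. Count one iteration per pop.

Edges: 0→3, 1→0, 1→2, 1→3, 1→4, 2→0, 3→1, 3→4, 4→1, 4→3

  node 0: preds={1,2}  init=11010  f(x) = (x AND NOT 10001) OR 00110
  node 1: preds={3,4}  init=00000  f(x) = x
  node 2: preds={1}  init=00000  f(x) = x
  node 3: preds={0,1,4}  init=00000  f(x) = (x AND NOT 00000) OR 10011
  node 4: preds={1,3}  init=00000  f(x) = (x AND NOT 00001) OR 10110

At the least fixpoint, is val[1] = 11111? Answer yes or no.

Worklist (11 pops):
  #1 pop 0: in=00000 → 11110 (was 11010); enqueue []
  #2 pop 1: in=00000 → 00000 (no change)
  #3 pop 2: in=00000 → 00000 (no change)
  #4 pop 3: in=11110 → 11111 (was 00000); enqueue [1]
  #5 pop 4: in=11111 → 11110 (was 00000); enqueue [3]
  #6 pop 1: in=11111 → 11111 (was 00000); enqueue [0,2,4]
  #7 pop 3: in=11111 → 11111 (no change)
  #8 pop 0: in=11111 → 11110 (no change)
  #9 pop 2: in=11111 → 11111 (was 00000); enqueue [0]
  #10 pop 4: in=11111 → 11110 (no change)
  #11 pop 0: in=11111 → 11110 (no change)

Fixpoint:
  val[0] = 11110
  val[1] = 11111
  val[2] = 11111
  val[3] = 11111
  val[4] = 11110

yes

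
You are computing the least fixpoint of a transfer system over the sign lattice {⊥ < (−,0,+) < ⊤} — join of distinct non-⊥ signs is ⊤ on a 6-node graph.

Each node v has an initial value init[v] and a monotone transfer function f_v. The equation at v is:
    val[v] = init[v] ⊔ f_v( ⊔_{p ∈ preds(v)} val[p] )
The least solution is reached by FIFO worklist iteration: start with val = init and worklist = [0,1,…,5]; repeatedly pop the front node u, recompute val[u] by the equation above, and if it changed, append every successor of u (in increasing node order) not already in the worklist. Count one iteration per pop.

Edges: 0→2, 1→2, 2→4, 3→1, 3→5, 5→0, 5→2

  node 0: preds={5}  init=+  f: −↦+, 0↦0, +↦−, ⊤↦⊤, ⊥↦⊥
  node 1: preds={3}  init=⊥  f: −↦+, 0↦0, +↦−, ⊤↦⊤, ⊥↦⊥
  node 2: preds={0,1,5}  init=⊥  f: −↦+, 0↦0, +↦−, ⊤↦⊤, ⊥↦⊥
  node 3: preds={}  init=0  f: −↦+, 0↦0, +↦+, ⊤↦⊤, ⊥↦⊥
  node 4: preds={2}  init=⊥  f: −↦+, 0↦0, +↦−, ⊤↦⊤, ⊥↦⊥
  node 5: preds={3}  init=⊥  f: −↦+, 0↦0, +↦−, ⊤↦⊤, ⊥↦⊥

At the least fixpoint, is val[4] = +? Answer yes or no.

Worklist (8 pops):
  #1 pop 0: in=⊥ → + (no change)
  #2 pop 1: in=0 → 0 (was ⊥); enqueue []
  #3 pop 2: in=⊤ → ⊤ (was ⊥); enqueue []
  #4 pop 3: in=⊥ → 0 (no change)
  #5 pop 4: in=⊤ → ⊤ (was ⊥); enqueue []
  #6 pop 5: in=0 → 0 (was ⊥); enqueue [0,2]
  #7 pop 0: in=0 → ⊤ (was +); enqueue []
  #8 pop 2: in=⊤ → ⊤ (no change)

Fixpoint:
  val[0] = ⊤
  val[1] = 0
  val[2] = ⊤
  val[3] = 0
  val[4] = ⊤
  val[5] = 0

no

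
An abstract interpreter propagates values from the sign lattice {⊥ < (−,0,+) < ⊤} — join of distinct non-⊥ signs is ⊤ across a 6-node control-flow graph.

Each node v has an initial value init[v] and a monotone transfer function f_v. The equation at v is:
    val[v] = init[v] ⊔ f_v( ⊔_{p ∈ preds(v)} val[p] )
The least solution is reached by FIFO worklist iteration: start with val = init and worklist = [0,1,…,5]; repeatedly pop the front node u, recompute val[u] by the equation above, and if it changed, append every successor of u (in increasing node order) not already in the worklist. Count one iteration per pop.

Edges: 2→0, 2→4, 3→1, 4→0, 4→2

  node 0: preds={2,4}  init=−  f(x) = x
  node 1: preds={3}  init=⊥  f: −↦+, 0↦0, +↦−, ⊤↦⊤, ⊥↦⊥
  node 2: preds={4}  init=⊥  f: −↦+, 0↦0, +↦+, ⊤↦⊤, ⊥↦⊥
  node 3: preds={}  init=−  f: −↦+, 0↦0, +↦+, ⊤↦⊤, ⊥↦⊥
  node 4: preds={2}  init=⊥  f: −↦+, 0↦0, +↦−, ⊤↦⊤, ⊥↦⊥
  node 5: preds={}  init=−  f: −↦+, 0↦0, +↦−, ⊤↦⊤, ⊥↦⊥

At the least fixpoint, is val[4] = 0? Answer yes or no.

no

Worklist (6 pops):
  #1 pop 0: in=⊥ → − (no change)
  #2 pop 1: in=− → + (was ⊥); enqueue []
  #3 pop 2: in=⊥ → ⊥ (no change)
  #4 pop 3: in=⊥ → − (no change)
  #5 pop 4: in=⊥ → ⊥ (no change)
  #6 pop 5: in=⊥ → − (no change)

Fixpoint:
  val[0] = −
  val[1] = +
  val[2] = ⊥
  val[3] = −
  val[4] = ⊥
  val[5] = −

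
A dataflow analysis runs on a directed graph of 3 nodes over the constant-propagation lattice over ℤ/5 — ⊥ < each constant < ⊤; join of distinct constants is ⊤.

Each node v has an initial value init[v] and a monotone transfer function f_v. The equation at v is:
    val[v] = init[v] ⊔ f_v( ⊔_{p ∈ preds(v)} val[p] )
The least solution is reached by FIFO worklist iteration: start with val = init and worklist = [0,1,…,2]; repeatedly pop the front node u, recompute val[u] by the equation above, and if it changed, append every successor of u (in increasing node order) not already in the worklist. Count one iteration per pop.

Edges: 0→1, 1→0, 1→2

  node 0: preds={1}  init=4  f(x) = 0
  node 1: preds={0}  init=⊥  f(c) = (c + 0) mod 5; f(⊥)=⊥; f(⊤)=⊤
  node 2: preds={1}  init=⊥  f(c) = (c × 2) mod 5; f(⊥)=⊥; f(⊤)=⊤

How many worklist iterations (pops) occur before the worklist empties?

4

Trace (4 dequeues):
  [1] u=0 | in ⊥ | out ⊤ | prev 4 | push {}
  [2] u=1 | in ⊤ | out ⊤ | prev ⊥ | push {0}
  [3] u=2 | in ⊤ | out ⊤ | prev ⊥ | push {}
  [4] u=0 | in ⊤ | out ⊤ | ==

Converged values:
  [0] ⊤
  [1] ⊤
  [2] ⊤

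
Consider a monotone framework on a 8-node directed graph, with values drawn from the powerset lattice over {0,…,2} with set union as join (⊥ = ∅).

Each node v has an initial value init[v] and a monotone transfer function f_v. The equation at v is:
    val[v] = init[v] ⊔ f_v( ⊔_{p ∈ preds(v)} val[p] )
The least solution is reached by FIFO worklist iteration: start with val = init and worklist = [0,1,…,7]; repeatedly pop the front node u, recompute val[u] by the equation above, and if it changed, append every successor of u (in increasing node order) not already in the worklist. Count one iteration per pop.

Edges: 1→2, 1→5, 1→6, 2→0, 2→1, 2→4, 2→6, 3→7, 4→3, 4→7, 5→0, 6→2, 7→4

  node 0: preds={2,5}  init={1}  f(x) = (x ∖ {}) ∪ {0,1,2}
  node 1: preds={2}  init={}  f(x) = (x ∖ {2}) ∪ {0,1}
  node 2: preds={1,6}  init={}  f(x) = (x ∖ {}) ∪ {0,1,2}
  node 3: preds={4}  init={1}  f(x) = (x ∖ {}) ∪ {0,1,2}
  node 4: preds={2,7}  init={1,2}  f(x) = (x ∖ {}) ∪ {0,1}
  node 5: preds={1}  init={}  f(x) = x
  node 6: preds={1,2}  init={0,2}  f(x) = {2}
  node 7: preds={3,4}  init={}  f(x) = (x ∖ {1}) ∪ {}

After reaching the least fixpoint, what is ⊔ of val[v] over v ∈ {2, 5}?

{0,1,2}

Trace (12 dequeues):
  [1] u=0 | in {} | out {0,1,2} | prev {1} | push {}
  [2] u=1 | in {} | out {0,1} | prev {} | push {}
  [3] u=2 | in {0,1,2} | out {0,1,2} | prev {} | push {0,1}
  [4] u=3 | in {1,2} | out {0,1,2} | prev {1} | push {}
  [5] u=4 | in {0,1,2} | out {0,1,2} | prev {1,2} | push {3}
  [6] u=5 | in {0,1} | out {0,1} | prev {} | push {}
  [7] u=6 | in {0,1,2} | out {0,2} | ==
  [8] u=7 | in {0,1,2} | out {0,2} | prev {} | push {4}
  [9] u=0 | in {0,1,2} | out {0,1,2} | ==
  [10] u=1 | in {0,1,2} | out {0,1} | ==
  [11] u=3 | in {0,1,2} | out {0,1,2} | ==
  [12] u=4 | in {0,1,2} | out {0,1,2} | ==

Converged values:
  [0] {0,1,2}
  [1] {0,1}
  [2] {0,1,2}
  [3] {0,1,2}
  [4] {0,1,2}
  [5] {0,1}
  [6] {0,2}
  [7] {0,2}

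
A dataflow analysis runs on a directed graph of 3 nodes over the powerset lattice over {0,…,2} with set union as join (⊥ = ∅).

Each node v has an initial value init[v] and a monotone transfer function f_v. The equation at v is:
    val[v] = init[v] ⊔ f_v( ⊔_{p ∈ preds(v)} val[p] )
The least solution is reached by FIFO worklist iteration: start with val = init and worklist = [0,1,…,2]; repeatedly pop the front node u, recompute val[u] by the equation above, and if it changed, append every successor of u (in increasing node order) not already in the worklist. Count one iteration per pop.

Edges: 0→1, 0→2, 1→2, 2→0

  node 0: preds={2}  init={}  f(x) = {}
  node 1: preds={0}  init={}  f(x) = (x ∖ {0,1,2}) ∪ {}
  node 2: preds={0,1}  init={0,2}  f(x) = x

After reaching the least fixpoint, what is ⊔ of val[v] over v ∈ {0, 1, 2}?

{0,2}

Trace (3 dequeues):
  [1] u=0 | in {0,2} | out {} | ==
  [2] u=1 | in {} | out {} | ==
  [3] u=2 | in {} | out {0,2} | ==

Converged values:
  [0] {}
  [1] {}
  [2] {0,2}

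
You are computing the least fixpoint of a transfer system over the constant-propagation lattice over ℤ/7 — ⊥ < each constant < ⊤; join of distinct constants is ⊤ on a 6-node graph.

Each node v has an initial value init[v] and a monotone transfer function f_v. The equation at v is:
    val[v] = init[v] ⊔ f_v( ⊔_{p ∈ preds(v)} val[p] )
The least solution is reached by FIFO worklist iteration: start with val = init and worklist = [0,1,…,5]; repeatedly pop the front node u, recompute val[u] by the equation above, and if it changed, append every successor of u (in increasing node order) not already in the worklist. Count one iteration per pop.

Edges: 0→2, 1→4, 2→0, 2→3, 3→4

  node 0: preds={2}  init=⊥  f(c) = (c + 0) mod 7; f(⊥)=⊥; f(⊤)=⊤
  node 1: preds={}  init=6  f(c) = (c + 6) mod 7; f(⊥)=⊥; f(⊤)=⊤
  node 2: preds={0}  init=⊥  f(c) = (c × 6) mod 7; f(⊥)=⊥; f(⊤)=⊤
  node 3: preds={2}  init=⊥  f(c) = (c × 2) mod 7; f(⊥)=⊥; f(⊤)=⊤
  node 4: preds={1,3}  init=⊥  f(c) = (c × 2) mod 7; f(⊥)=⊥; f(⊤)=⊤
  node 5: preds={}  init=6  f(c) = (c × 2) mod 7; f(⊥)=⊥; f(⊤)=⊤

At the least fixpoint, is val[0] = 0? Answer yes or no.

Iteration log — 6 steps:
  step 1. node 0  ⊔preds=⊥  new=⊥  stable
  step 2. node 1  ⊔preds=⊥  new=6  stable
  step 3. node 2  ⊔preds=⊥  new=⊥  stable
  step 4. node 3  ⊔preds=⊥  new=⊥  stable
  step 5. node 4  ⊔preds=6  new=5  old=⊥  +wl: 
  step 6. node 5  ⊔preds=⊥  new=6  stable

Least fixpoint reached:
  node 0: ⊥
  node 1: 6
  node 2: ⊥
  node 3: ⊥
  node 4: 5
  node 5: 6

no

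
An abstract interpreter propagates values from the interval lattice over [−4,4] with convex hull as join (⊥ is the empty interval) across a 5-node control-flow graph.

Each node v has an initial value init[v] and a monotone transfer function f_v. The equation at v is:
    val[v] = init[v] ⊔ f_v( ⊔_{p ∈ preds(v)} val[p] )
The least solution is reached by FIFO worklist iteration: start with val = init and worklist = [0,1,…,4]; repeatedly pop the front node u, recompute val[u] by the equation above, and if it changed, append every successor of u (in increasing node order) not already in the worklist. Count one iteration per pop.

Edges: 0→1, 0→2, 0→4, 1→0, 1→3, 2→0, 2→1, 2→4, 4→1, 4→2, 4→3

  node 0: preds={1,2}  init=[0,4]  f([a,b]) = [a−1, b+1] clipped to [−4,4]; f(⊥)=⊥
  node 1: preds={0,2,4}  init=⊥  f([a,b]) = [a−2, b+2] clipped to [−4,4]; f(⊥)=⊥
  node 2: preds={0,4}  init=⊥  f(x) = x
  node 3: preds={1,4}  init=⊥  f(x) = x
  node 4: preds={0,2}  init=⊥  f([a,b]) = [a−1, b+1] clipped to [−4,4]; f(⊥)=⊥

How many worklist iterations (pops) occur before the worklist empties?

17

Worklist (17 pops):
  #1 pop 0: in=⊥ → [0,4] (no change)
  #2 pop 1: in=[0,4] → [-2,4] (was ⊥); enqueue [0]
  #3 pop 2: in=[0,4] → [0,4] (was ⊥); enqueue [1]
  #4 pop 3: in=[-2,4] → [-2,4] (was ⊥); enqueue []
  #5 pop 4: in=[0,4] → [-1,4] (was ⊥); enqueue [2,3]
  #6 pop 0: in=[-2,4] → [-3,4] (was [0,4]); enqueue [4]
  #7 pop 1: in=[-3,4] → [-4,4] (was [-2,4]); enqueue [0]
  #8 pop 2: in=[-3,4] → [-3,4] (was [0,4]); enqueue [1]
  #9 pop 3: in=[-4,4] → [-4,4] (was [-2,4]); enqueue []
  #10 pop 4: in=[-3,4] → [-4,4] (was [-1,4]); enqueue [2,3]
  #11 pop 0: in=[-4,4] → [-4,4] (was [-3,4]); enqueue [4]
  #12 pop 1: in=[-4,4] → [-4,4] (no change)
  #13 pop 2: in=[-4,4] → [-4,4] (was [-3,4]); enqueue [0,1]
  #14 pop 3: in=[-4,4] → [-4,4] (no change)
  #15 pop 4: in=[-4,4] → [-4,4] (no change)
  #16 pop 0: in=[-4,4] → [-4,4] (no change)
  #17 pop 1: in=[-4,4] → [-4,4] (no change)

Fixpoint:
  val[0] = [-4,4]
  val[1] = [-4,4]
  val[2] = [-4,4]
  val[3] = [-4,4]
  val[4] = [-4,4]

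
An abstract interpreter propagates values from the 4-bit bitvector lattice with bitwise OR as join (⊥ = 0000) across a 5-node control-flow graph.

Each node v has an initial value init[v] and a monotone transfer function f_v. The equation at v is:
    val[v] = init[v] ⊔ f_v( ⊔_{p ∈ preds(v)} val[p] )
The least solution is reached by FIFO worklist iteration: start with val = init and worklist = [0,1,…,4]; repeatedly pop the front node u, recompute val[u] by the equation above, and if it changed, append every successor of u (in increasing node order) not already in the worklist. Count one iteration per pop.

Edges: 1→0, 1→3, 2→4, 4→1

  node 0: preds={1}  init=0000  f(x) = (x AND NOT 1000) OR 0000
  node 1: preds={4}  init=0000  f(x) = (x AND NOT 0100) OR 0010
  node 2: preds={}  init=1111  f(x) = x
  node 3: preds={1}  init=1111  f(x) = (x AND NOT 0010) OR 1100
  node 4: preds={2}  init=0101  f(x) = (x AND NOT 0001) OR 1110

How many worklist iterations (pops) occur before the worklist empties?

9

Worklist (9 pops):
  #1 pop 0: in=0000 → 0000 (no change)
  #2 pop 1: in=0101 → 0011 (was 0000); enqueue [0]
  #3 pop 2: in=0000 → 1111 (no change)
  #4 pop 3: in=0011 → 1111 (no change)
  #5 pop 4: in=1111 → 1111 (was 0101); enqueue [1]
  #6 pop 0: in=0011 → 0011 (was 0000); enqueue []
  #7 pop 1: in=1111 → 1011 (was 0011); enqueue [0,3]
  #8 pop 0: in=1011 → 0011 (no change)
  #9 pop 3: in=1011 → 1111 (no change)

Fixpoint:
  val[0] = 0011
  val[1] = 1011
  val[2] = 1111
  val[3] = 1111
  val[4] = 1111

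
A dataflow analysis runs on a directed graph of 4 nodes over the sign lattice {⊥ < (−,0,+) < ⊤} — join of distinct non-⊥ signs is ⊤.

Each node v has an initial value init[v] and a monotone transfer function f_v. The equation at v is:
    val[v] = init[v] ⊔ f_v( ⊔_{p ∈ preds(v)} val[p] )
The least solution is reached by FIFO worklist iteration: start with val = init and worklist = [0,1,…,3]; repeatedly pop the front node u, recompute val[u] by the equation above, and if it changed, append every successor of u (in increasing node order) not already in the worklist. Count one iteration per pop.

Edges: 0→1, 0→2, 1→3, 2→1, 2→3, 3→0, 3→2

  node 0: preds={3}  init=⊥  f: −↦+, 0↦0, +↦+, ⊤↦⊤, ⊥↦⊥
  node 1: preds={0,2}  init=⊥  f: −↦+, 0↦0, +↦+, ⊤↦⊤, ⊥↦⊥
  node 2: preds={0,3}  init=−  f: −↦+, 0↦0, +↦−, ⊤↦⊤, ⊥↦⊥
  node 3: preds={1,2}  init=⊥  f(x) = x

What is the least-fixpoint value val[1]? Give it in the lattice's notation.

Iteration log — 8 steps:
  step 1. node 0  ⊔preds=⊥  new=⊥  stable
  step 2. node 1  ⊔preds=−  new=+  old=⊥  +wl: 
  step 3. node 2  ⊔preds=⊥  new=−  stable
  step 4. node 3  ⊔preds=⊤  new=⊤  old=⊥  +wl: 0,2
  step 5. node 0  ⊔preds=⊤  new=⊤  old=⊥  +wl: 1
  step 6. node 2  ⊔preds=⊤  new=⊤  old=−  +wl: 3
  step 7. node 1  ⊔preds=⊤  new=⊤  old=+  +wl: 
  step 8. node 3  ⊔preds=⊤  new=⊤  stable

Least fixpoint reached:
  node 0: ⊤
  node 1: ⊤
  node 2: ⊤
  node 3: ⊤

⊤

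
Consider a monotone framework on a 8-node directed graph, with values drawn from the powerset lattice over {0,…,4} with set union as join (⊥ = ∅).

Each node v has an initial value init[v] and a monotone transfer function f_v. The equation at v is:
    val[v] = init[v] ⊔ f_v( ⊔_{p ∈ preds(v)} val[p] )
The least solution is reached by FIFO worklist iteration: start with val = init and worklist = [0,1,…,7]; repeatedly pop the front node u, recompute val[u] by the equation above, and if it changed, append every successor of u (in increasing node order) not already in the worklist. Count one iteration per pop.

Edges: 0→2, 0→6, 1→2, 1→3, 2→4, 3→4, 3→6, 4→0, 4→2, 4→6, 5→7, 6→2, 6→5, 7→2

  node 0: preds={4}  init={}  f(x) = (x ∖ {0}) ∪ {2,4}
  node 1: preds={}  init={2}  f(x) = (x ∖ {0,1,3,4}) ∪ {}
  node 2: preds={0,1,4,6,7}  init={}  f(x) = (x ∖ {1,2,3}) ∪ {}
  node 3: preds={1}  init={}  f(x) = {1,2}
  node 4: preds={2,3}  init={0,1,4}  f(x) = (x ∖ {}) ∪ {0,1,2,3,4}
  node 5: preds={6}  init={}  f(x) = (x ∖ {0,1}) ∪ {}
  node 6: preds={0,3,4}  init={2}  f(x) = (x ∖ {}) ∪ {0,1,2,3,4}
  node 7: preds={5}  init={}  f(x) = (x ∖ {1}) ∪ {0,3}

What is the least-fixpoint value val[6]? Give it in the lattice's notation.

{0,1,2,3,4}

Iteration log — 14 steps:
  step 1. node 0  ⊔preds={0,1,4}  new={1,2,4}  old={}  +wl: 
  step 2. node 1  ⊔preds={}  new={2}  stable
  step 3. node 2  ⊔preds={0,1,2,4}  new={0,4}  old={}  +wl: 
  step 4. node 3  ⊔preds={2}  new={1,2}  old={}  +wl: 
  step 5. node 4  ⊔preds={0,1,2,4}  new={0,1,2,3,4}  old={0,1,4}  +wl: 0,2
  step 6. node 5  ⊔preds={2}  new={2}  old={}  +wl: 
  step 7. node 6  ⊔preds={0,1,2,3,4}  new={0,1,2,3,4}  old={2}  +wl: 5
  step 8. node 7  ⊔preds={2}  new={0,2,3}  old={}  +wl: 
  step 9. node 0  ⊔preds={0,1,2,3,4}  new={1,2,3,4}  old={1,2,4}  +wl: 6
  step 10. node 2  ⊔preds={0,1,2,3,4}  new={0,4}  stable
  step 11. node 5  ⊔preds={0,1,2,3,4}  new={2,3,4}  old={2}  +wl: 7
  step 12. node 6  ⊔preds={0,1,2,3,4}  new={0,1,2,3,4}  stable
  step 13. node 7  ⊔preds={2,3,4}  new={0,2,3,4}  old={0,2,3}  +wl: 2
  step 14. node 2  ⊔preds={0,1,2,3,4}  new={0,4}  stable

Least fixpoint reached:
  node 0: {1,2,3,4}
  node 1: {2}
  node 2: {0,4}
  node 3: {1,2}
  node 4: {0,1,2,3,4}
  node 5: {2,3,4}
  node 6: {0,1,2,3,4}
  node 7: {0,2,3,4}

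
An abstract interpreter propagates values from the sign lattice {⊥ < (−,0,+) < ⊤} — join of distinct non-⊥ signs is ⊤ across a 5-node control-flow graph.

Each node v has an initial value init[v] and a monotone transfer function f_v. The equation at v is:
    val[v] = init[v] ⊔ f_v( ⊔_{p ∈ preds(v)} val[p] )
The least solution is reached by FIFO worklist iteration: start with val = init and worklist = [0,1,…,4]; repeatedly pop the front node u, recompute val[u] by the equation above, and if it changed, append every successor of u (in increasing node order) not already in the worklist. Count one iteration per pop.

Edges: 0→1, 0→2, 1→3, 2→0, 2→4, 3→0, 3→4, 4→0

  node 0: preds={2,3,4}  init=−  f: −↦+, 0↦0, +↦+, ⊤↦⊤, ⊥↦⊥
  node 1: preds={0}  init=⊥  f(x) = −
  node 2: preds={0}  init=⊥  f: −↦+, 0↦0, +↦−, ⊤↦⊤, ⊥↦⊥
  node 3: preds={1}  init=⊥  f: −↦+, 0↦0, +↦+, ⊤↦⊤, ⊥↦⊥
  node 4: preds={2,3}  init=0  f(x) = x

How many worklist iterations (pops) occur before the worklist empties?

Iteration log — 6 steps:
  step 1. node 0  ⊔preds=0  new=⊤  old=−  +wl: 
  step 2. node 1  ⊔preds=⊤  new=−  old=⊥  +wl: 
  step 3. node 2  ⊔preds=⊤  new=⊤  old=⊥  +wl: 0
  step 4. node 3  ⊔preds=−  new=+  old=⊥  +wl: 
  step 5. node 4  ⊔preds=⊤  new=⊤  old=0  +wl: 
  step 6. node 0  ⊔preds=⊤  new=⊤  stable

Least fixpoint reached:
  node 0: ⊤
  node 1: −
  node 2: ⊤
  node 3: +
  node 4: ⊤

6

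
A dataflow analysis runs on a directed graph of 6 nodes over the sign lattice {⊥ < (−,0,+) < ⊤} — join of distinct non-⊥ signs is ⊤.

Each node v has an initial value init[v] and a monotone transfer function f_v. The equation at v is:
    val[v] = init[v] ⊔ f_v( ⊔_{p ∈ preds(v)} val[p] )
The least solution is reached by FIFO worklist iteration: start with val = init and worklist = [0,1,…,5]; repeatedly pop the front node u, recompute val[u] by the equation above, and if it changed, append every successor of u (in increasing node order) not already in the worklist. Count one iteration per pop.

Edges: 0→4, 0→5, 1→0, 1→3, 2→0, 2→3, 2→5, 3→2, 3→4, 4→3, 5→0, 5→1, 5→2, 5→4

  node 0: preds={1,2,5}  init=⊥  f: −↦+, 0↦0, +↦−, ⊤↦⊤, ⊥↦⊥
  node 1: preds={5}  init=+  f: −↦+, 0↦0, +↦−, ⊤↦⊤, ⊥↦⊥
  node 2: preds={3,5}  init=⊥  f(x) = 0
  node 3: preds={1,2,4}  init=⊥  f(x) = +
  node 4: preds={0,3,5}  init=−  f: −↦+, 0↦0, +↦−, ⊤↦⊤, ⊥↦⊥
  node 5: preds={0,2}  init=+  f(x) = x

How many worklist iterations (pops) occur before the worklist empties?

Worklist (12 pops):
  #1 pop 0: in=+ → − (was ⊥); enqueue []
  #2 pop 1: in=+ → ⊤ (was +); enqueue [0]
  #3 pop 2: in=+ → 0 (was ⊥); enqueue []
  #4 pop 3: in=⊤ → + (was ⊥); enqueue [2]
  #5 pop 4: in=⊤ → ⊤ (was −); enqueue [3]
  #6 pop 5: in=⊤ → ⊤ (was +); enqueue [1,4]
  #7 pop 0: in=⊤ → ⊤ (was −); enqueue [5]
  #8 pop 2: in=⊤ → 0 (no change)
  #9 pop 3: in=⊤ → + (no change)
  #10 pop 1: in=⊤ → ⊤ (no change)
  #11 pop 4: in=⊤ → ⊤ (no change)
  #12 pop 5: in=⊤ → ⊤ (no change)

Fixpoint:
  val[0] = ⊤
  val[1] = ⊤
  val[2] = 0
  val[3] = +
  val[4] = ⊤
  val[5] = ⊤

12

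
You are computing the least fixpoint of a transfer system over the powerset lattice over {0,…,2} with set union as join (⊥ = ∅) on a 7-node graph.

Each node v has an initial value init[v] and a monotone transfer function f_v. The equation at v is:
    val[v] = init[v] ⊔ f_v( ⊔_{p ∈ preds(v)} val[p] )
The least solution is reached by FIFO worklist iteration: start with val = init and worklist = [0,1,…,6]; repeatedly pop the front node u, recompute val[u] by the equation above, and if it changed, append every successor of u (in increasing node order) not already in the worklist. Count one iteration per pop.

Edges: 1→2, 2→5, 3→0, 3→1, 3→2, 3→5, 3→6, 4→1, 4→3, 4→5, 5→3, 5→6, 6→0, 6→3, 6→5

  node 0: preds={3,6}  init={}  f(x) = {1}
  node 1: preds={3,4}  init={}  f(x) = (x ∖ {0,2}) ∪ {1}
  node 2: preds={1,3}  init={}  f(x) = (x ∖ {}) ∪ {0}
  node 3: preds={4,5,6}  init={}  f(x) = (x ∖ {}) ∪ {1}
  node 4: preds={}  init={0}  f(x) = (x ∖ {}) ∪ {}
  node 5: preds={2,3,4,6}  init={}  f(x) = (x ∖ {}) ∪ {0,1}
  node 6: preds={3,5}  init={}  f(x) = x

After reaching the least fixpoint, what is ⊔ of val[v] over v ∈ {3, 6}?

Iteration log — 12 steps:
  step 1. node 0  ⊔preds={}  new={1}  old={}  +wl: 
  step 2. node 1  ⊔preds={0}  new={1}  old={}  +wl: 
  step 3. node 2  ⊔preds={1}  new={0,1}  old={}  +wl: 
  step 4. node 3  ⊔preds={0}  new={0,1}  old={}  +wl: 0,1,2
  step 5. node 4  ⊔preds={}  new={0}  stable
  step 6. node 5  ⊔preds={0,1}  new={0,1}  old={}  +wl: 3
  step 7. node 6  ⊔preds={0,1}  new={0,1}  old={}  +wl: 5
  step 8. node 0  ⊔preds={0,1}  new={1}  stable
  step 9. node 1  ⊔preds={0,1}  new={1}  stable
  step 10. node 2  ⊔preds={0,1}  new={0,1}  stable
  step 11. node 3  ⊔preds={0,1}  new={0,1}  stable
  step 12. node 5  ⊔preds={0,1}  new={0,1}  stable

Least fixpoint reached:
  node 0: {1}
  node 1: {1}
  node 2: {0,1}
  node 3: {0,1}
  node 4: {0}
  node 5: {0,1}
  node 6: {0,1}

{0,1}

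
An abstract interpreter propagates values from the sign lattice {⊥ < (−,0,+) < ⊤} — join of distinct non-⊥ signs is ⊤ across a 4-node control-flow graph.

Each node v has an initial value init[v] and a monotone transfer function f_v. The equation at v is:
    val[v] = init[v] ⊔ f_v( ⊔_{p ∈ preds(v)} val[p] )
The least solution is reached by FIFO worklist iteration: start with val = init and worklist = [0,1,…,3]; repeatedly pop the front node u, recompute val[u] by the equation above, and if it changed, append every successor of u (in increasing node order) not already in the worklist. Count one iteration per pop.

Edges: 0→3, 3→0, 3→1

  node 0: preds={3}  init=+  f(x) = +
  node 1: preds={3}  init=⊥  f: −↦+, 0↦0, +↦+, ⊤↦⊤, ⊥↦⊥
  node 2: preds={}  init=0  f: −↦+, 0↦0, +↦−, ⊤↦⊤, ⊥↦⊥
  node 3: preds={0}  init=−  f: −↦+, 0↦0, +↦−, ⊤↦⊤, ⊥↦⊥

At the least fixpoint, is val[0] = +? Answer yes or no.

Trace (4 dequeues):
  [1] u=0 | in − | out + | ==
  [2] u=1 | in − | out + | prev ⊥ | push {}
  [3] u=2 | in ⊥ | out 0 | ==
  [4] u=3 | in + | out − | ==

Converged values:
  [0] +
  [1] +
  [2] 0
  [3] −

yes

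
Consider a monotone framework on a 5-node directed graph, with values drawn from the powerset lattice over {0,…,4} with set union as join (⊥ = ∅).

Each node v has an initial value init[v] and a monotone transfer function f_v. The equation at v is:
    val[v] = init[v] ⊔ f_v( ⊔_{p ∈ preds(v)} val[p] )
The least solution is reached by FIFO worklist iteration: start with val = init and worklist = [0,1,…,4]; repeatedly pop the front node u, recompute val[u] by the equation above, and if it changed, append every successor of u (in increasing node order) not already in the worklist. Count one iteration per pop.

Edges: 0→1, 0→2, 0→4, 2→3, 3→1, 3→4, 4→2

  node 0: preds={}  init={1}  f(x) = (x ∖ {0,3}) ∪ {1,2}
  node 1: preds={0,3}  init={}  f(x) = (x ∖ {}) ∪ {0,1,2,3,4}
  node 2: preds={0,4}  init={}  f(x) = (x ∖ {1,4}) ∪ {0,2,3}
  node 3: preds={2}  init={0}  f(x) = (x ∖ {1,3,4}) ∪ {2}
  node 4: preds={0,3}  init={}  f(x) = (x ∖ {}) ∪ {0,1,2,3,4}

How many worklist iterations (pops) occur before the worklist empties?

7

Trace (7 dequeues):
  [1] u=0 | in {} | out {1,2} | prev {1} | push {}
  [2] u=1 | in {0,1,2} | out {0,1,2,3,4} | prev {} | push {}
  [3] u=2 | in {1,2} | out {0,2,3} | prev {} | push {}
  [4] u=3 | in {0,2,3} | out {0,2} | prev {0} | push {1}
  [5] u=4 | in {0,1,2} | out {0,1,2,3,4} | prev {} | push {2}
  [6] u=1 | in {0,1,2} | out {0,1,2,3,4} | ==
  [7] u=2 | in {0,1,2,3,4} | out {0,2,3} | ==

Converged values:
  [0] {1,2}
  [1] {0,1,2,3,4}
  [2] {0,2,3}
  [3] {0,2}
  [4] {0,1,2,3,4}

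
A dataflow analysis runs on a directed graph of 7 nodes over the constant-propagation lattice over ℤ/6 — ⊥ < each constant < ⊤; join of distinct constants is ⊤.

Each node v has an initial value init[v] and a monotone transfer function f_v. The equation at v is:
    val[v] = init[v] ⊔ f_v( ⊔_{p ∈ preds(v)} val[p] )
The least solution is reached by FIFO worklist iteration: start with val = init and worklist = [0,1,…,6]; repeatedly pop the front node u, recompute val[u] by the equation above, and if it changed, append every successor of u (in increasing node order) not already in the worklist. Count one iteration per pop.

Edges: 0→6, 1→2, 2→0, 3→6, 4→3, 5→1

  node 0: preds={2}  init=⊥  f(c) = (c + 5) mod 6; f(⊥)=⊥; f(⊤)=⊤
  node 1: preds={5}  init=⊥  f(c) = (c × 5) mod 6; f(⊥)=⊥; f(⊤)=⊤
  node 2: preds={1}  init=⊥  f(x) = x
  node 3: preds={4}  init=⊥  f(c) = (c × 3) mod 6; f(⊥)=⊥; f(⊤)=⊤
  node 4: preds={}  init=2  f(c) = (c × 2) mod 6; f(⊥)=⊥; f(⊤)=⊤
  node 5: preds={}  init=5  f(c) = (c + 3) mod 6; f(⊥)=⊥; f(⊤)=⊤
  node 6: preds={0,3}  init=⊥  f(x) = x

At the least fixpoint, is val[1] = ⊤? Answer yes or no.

Iteration log — 9 steps:
  step 1. node 0  ⊔preds=⊥  new=⊥  stable
  step 2. node 1  ⊔preds=5  new=1  old=⊥  +wl: 
  step 3. node 2  ⊔preds=1  new=1  old=⊥  +wl: 0
  step 4. node 3  ⊔preds=2  new=0  old=⊥  +wl: 
  step 5. node 4  ⊔preds=⊥  new=2  stable
  step 6. node 5  ⊔preds=⊥  new=5  stable
  step 7. node 6  ⊔preds=0  new=0  old=⊥  +wl: 
  step 8. node 0  ⊔preds=1  new=0  old=⊥  +wl: 6
  step 9. node 6  ⊔preds=0  new=0  stable

Least fixpoint reached:
  node 0: 0
  node 1: 1
  node 2: 1
  node 3: 0
  node 4: 2
  node 5: 5
  node 6: 0

no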